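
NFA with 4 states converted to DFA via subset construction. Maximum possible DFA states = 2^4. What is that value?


NFA has 4 states
Subset construction: each DFA state = subset of NFA states
Maximum subsets = 2^4
2^4 = 16

16


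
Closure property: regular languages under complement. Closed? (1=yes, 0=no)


Regular languages are closed under:
- Union (DFA product construction)
- Intersection (DFA product construction)
- Complement (swap accept/reject states)
- Concatenation (NFA construction)
- Kleene star (NFA construction)
complement is in this list
Therefore: closed

1


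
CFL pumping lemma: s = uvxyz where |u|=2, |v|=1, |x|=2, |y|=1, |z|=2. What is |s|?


|s| = |u| + |v| + |x| + |y| + |z|
= 2 + 1 + 2 + 1 + 2
= 3 + 2 + 3
= 5 + 3
= 8

8


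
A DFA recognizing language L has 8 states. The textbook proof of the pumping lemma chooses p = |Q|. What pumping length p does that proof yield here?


Pumping lemma for regular languages (standard proof):
Take p = |Q|, the number of DFA states.
Any string of length >= |Q| passes through |Q|+1 states while reading its first |Q| symbols,
so by pigeonhole some state repeats, giving the loop that can be pumped.
Here |Q| = 8
Therefore the proof uses p = 8

8


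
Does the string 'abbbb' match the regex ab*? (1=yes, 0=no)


Pattern: ab*
String: 'abbbb'
Pattern requires: exactly one 'a' followed by zero or more 'b's
First char is 'a' -> OK
Rest 'bbbb': all b's? Yes
Result: 1

1


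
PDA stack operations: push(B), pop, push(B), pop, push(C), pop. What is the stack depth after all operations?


Tracing stack operations:
  push(B) -> stack = [B], depth=1
  pop -> removed B, stack = [], depth=0
  push(B) -> stack = [B], depth=1
  pop -> removed B, stack = [], depth=0
  push(C) -> stack = [C], depth=1
  pop -> removed C, stack = [], depth=0
Final depth = 0

0


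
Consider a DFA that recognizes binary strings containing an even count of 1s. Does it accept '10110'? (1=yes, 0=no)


DFA has 2 states: q_even (start, accept=yes) and q_odd
Processing string '10110' character by character:
  Position 0: read '1', 1-count=1 -> q_odd
  Position 1: read '0', 1-count=1 -> q_odd (no change)
  Position 2: read '1', 1-count=2 -> q_even
  Position 3: read '1', 1-count=3 -> q_odd
  Position 4: read '0', 1-count=3 -> q_odd (no change)
Final state: q_odd, total 1s = 3 (odd); the DFA requires an even count -> reject

0


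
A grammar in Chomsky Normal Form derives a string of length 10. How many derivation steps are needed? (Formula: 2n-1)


Chomsky Normal Form derivation:
String length n = 10
Each step either:
  - Splits a nonterminal into two (n-1 such steps)
  - Converts a nonterminal to terminal (n such steps)
Total = (n-1) + n = 2n - 1
= 2(10) - 1
= 20 - 1
= 19

19


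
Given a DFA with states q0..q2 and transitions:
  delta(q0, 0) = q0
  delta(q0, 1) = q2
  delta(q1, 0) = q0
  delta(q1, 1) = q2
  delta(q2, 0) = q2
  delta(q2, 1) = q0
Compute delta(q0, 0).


Looking up transition function:
delta(q0, 0) in the table
Row: q0, Column: 0
Result: q0

q0


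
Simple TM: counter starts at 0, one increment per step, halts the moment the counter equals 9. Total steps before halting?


Counter starts at 0. Counting sequence:
  Step 1: counter = 1
  Step 2: counter = 2
  Step 3: counter = 3
  Step 4: counter = 4
  Step 5: counter = 5
  Step 6: counter = 6
  ...
  Step 9: counter = 9
Counter reached 9 -> halt
Total steps = 9

9


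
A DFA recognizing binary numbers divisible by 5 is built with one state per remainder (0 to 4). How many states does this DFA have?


Divisibility by 5 is tracked via the remainder mod 5: 0, 1, ..., 4
The construction assigns one state to each remainder
Number of remainders = 5

5


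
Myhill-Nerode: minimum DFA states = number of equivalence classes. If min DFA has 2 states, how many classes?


Myhill-Nerode theorem:
Number of equivalence classes = number of states in minimal DFA
Minimal DFA states = 2
Therefore equivalence classes = 2

2


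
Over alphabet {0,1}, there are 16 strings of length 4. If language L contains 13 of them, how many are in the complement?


Alphabet: {0,1}
String length: 4
Total strings of length 4 = 2^4 = 16
Strings in L = 13
Complement = total - |L|
= 16 - 13
= 3

3


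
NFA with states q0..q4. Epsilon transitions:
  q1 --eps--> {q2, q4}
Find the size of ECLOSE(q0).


Starting from q0
Initialize closure = {q0}
q0 has no outgoing epsilon transitions -> nothing to add
Final closure: {q0}
Size = 1

1


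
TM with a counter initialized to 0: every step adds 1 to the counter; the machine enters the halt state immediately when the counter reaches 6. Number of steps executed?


Counter starts at 0. Counting sequence:
  Step 1: counter = 1
  Step 2: counter = 2
  Step 3: counter = 3
  Step 4: counter = 4
  Step 5: counter = 5
  Step 6: counter = 6
Counter reached 6 -> halt
Total steps = 6

6


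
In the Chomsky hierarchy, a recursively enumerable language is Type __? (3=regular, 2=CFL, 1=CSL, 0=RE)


Chomsky hierarchy levels:
  Type 3: Regular (DFA/NFA/regex)
  Type 2: Context-free (PDA)
  Type 1: Context-sensitive
  Type 0: Recursively enumerable (TM)
'recursively enumerable' corresponds to Type 0

0


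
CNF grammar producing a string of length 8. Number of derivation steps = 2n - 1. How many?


Chomsky Normal Form derivation:
String length n = 8
Each step either:
  - Splits a nonterminal into two (n-1 such steps)
  - Converts a nonterminal to terminal (n such steps)
Total = (n-1) + n = 2n - 1
= 2(8) - 1
= 16 - 1
= 15

15


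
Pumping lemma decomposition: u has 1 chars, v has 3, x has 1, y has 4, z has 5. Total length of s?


|s| = |u| + |v| + |x| + |y| + |z|
= 1 + 3 + 1 + 4 + 5
= 4 + 1 + 9
= 5 + 9
= 14

14


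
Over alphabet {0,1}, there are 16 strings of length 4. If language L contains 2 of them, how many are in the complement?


Alphabet: {0,1}
String length: 4
Total strings of length 4 = 2^4 = 16
Strings in L = 2
Complement = total - |L|
= 16 - 2
= 14

14


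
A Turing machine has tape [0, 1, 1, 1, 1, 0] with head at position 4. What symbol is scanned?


Tape: [0, 1, 1, 1, 1, 0]
Positions: 0 1 2 3 4 5
Values:    0 1 1 1 1 0
Head at position 4
tape[4] = 1

1


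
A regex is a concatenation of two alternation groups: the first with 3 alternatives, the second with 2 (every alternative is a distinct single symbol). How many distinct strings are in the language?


First group: 3 alternatives
Second group: 2 alternatives
Concatenation: each choice from group 1 pairs with each from group 2
Total = 3 x 2 = 6

6


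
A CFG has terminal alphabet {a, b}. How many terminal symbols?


Terminal symbols: a, b
Counting each: a (#1), b (#2)
Total = 2

2


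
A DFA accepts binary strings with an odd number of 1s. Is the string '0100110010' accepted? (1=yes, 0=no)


DFA has 2 states: q_even (start, accept=no) and q_odd
Processing string '0100110010' character by character:
  Position 0: read '0', 1-count=0 -> q_even (no change)
  Position 1: read '1', 1-count=1 -> q_odd
  Position 2: read '0', 1-count=1 -> q_odd (no change)
  Position 3: read '0', 1-count=1 -> q_odd (no change)
  Position 4: read '1', 1-count=2 -> q_even
  Position 5: read '1', 1-count=3 -> q_odd
  Position 6: read '0', 1-count=3 -> q_odd (no change)
  Position 7: read '0', 1-count=3 -> q_odd (no change)
  Position 8: read '1', 1-count=4 -> q_even
  Position 9: read '0', 1-count=4 -> q_even (no change)
Final state: q_even, total 1s = 4 (even); the DFA requires an odd count -> reject

0


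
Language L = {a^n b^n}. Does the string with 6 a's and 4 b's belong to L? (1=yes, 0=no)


Language requires equal numbers of a's and b's
PDA pushes for each 'a', pops for each 'b'
Number of a's = 6
Number of b's = 4
6 != 4 -> Reject

0


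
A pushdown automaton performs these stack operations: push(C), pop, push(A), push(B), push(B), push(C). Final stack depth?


Tracing stack operations:
  push(C) -> stack = [C], depth=1
  pop -> removed C, stack = [], depth=0
  push(A) -> stack = [A], depth=1
  push(B) -> stack = [A,B], depth=2
  push(B) -> stack = [A,B,B], depth=3
  push(C) -> stack = [A,B,B,C], depth=4
Final depth = 4

4


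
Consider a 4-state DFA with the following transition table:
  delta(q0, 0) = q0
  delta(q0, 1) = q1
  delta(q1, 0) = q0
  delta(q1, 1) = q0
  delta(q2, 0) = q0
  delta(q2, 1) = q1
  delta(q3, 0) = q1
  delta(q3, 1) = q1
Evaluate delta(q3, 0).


Looking up transition function:
delta(q3, 0) in the table
Row: q3, Column: 0
Result: q1

q1


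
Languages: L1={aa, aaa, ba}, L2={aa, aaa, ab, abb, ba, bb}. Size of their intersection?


L1 = {aa, aaa, ba}
L2 = {aa, aaa, ab, abb, ba, bb}
Checking each string in L1 against L2:
  'aa': in L2? Yes
  'aaa': in L2? Yes
  'ba': in L2? Yes
Intersection = {aa, aaa, ba}
|L1 ∩ L2| = 3

3


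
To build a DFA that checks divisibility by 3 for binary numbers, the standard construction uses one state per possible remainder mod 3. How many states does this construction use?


Divisibility by 3 is tracked via the remainder mod 3: 0, 1, ..., 2
The construction assigns one state to each remainder
Number of remainders = 3

3


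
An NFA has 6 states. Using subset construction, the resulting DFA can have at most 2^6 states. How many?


NFA has 6 states
Subset construction: each DFA state = subset of NFA states
Maximum subsets = 2^6
2^6 = 64

64


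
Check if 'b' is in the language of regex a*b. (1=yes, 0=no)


Pattern: a*b
String: 'b'
Pattern requires: zero or more 'a's followed by exactly one 'b'
Found 0 leading 'a's
Remaining: 'b'
Remaining is exactly 'b' -> match
Result: 1

1


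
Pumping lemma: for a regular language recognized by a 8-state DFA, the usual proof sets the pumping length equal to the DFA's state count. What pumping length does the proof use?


Pumping lemma for regular languages (standard proof):
Take p = |Q|, the number of DFA states.
Any string of length >= |Q| passes through |Q|+1 states while reading its first |Q| symbols,
so by pigeonhole some state repeats, giving the loop that can be pumped.
Here |Q| = 8
Therefore the proof uses p = 8

8


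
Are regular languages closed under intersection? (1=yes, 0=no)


Regular languages are closed under:
- Union (DFA product construction)
- Intersection (DFA product construction)
- Complement (swap accept/reject states)
- Concatenation (NFA construction)
- Kleene star (NFA construction)
intersection is in this list
Therefore: closed

1


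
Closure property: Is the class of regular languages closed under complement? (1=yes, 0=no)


Regular languages are closed under all standard operations:
- Union: Yes (product construction)
- Intersection: Yes (product construction)
- Complement: Yes (swap accept/reject)
- Concatenation: Yes (NFA construction)
Operation: complement -> Closed

1


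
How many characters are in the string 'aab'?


String: 'aab'
Counting characters:
  'a' appears 2 time(s)
  'b' appears 1 time(s)
Total length = 2 + 1 = 3

3


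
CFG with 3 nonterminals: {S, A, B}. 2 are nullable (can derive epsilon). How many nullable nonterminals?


Nonterminals: {S, A, B}
A nonterminal is nullable if it can derive epsilon
Counting nullable nonterminals: 2
Total nullable = 2

2


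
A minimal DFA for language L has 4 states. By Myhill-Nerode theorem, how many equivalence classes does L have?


Myhill-Nerode theorem:
Number of equivalence classes = number of states in minimal DFA
Minimal DFA states = 4
Therefore equivalence classes = 4

4


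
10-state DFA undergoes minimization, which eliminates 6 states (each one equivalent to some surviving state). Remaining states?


Original DFA: 10 states
Redundant states removed: 6
Minimized states = original - removed
= 10 - 6
= 4

4


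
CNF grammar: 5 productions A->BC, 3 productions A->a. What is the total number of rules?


CNF allows two rule forms:
  A -> BC (binary): 5 rules
  A -> a (terminal): 3 rules
Total = 5 + 3 = 8

8


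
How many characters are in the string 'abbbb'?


String: 'abbbb'
Counting characters:
  'a' appears 1 time(s)
  'b' appears 4 time(s)
Total length = 1 + 4 = 5

5


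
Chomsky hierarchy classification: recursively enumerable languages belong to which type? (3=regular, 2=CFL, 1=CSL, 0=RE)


Chomsky hierarchy levels:
  Type 3: Regular (DFA/NFA/regex)
  Type 2: Context-free (PDA)
  Type 1: Context-sensitive
  Type 0: Recursively enumerable (TM)
'recursively enumerable' corresponds to Type 0

0


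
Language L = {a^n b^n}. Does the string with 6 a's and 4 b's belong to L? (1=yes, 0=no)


Language requires equal numbers of a's and b's
PDA pushes for each 'a', pops for each 'b'
Number of a's = 6
Number of b's = 4
6 != 4 -> Reject

0


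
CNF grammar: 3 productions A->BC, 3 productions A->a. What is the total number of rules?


CNF allows two rule forms:
  A -> BC (binary): 3 rules
  A -> a (terminal): 3 rules
Total = 3 + 3 = 6

6


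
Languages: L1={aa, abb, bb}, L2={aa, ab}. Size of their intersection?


L1 = {aa, abb, bb}
L2 = {aa, ab}
Checking each string in L1 against L2:
  'aa': in L2? Yes
  'abb': in L2? No
  'bb': in L2? No
Intersection = {aa}
|L1 ∩ L2| = 1

1


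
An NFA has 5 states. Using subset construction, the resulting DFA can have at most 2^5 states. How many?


NFA has 5 states
Subset construction: each DFA state = subset of NFA states
Maximum subsets = 2^5
2^5 = 32

32


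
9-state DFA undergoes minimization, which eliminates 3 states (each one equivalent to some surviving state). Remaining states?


Original DFA: 9 states
Redundant states removed: 3
Minimized states = original - removed
= 9 - 3
= 6

6


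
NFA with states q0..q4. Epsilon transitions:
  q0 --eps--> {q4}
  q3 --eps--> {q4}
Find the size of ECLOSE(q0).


Starting from q0
Initialize closure = {q0}
Follow epsilon from q0 -> add q4
Final closure: {q0, q4}
Size = 2

2


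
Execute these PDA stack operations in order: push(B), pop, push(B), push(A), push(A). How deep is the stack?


Tracing stack operations:
  push(B) -> stack = [B], depth=1
  pop -> removed B, stack = [], depth=0
  push(B) -> stack = [B], depth=1
  push(A) -> stack = [B,A], depth=2
  push(A) -> stack = [B,A,A], depth=3
Final depth = 3

3


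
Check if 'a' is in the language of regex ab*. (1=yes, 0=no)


Pattern: ab*
String: 'a'
Pattern requires: exactly one 'a' followed by zero or more 'b's
First char is 'a' -> OK
Rest '': all b's? Yes
Result: 1

1


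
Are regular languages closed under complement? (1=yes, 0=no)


Regular languages are closed under:
- Union (DFA product construction)
- Intersection (DFA product construction)
- Complement (swap accept/reject states)
- Concatenation (NFA construction)
- Kleene star (NFA construction)
complement is in this list
Therefore: closed

1


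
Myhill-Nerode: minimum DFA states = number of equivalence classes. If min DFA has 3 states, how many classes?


Myhill-Nerode theorem:
Number of equivalence classes = number of states in minimal DFA
Minimal DFA states = 3
Therefore equivalence classes = 3

3


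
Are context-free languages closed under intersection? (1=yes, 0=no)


CFL closure properties:
  Closed under: union, concatenation, Kleene star
  NOT closed under: intersection, complement
Operation 'intersection' is in not-closed list -> No (not closed)

0


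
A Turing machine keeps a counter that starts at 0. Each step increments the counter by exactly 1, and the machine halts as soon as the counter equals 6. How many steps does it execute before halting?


Counter starts at 0. Counting sequence:
  Step 1: counter = 1
  Step 2: counter = 2
  Step 3: counter = 3
  Step 4: counter = 4
  Step 5: counter = 5
  Step 6: counter = 6
Counter reached 6 -> halt
Total steps = 6

6


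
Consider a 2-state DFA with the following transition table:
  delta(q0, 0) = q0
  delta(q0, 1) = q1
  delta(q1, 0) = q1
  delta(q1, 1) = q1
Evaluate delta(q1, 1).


Looking up transition function:
delta(q1, 1) in the table
Row: q1, Column: 1
Result: q1

q1


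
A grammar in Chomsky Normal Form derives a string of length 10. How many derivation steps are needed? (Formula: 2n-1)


Chomsky Normal Form derivation:
String length n = 10
Each step either:
  - Splits a nonterminal into two (n-1 such steps)
  - Converts a nonterminal to terminal (n such steps)
Total = (n-1) + n = 2n - 1
= 2(10) - 1
= 20 - 1
= 19

19


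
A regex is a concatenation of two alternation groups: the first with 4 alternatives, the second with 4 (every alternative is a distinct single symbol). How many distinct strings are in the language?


First group: 4 alternatives
Second group: 4 alternatives
Concatenation: each choice from group 1 pairs with each from group 2
Total = 4 x 4 = 16

16


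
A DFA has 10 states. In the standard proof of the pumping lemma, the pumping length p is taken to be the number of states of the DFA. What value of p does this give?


Pumping lemma for regular languages (standard proof):
Take p = |Q|, the number of DFA states.
Any string of length >= |Q| passes through |Q|+1 states while reading its first |Q| symbols,
so by pigeonhole some state repeats, giving the loop that can be pumped.
Here |Q| = 10
Therefore the proof uses p = 10

10


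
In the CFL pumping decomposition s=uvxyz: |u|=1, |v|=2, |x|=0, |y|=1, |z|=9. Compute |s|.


|s| = |u| + |v| + |x| + |y| + |z|
= 1 + 2 + 0 + 1 + 9
= 3 + 0 + 10
= 3 + 10
= 13

13


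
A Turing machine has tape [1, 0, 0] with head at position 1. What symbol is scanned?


Tape: [1, 0, 0]
Positions: 0 1 2
Values:    1 0 0
Head at position 1
tape[1] = 0

0


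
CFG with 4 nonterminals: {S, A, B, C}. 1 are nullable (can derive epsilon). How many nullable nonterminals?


Nonterminals: {S, A, B, C}
A nonterminal is nullable if it can derive epsilon
Counting nullable nonterminals: 1
Total nullable = 1

1


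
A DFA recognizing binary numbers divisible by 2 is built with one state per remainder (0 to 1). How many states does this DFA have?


Divisibility by 2 is tracked via the remainder mod 2: 0, 1, ..., 1
The construction assigns one state to each remainder
Number of remainders = 2

2


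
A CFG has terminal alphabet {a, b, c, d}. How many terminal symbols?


Terminal symbols: a, b, c, d
Counting each: a (#1), b (#2), c (#3), d (#4)
Total = 4

4


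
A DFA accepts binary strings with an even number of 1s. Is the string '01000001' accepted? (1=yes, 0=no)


DFA has 2 states: q_even (start, accept=yes) and q_odd
Processing string '01000001' character by character:
  Position 0: read '0', 1-count=0 -> q_even (no change)
  Position 1: read '1', 1-count=1 -> q_odd
  Position 2: read '0', 1-count=1 -> q_odd (no change)
  Position 3: read '0', 1-count=1 -> q_odd (no change)
  Position 4: read '0', 1-count=1 -> q_odd (no change)
  Position 5: read '0', 1-count=1 -> q_odd (no change)
  Position 6: read '0', 1-count=1 -> q_odd (no change)
  Position 7: read '1', 1-count=2 -> q_even
Final state: q_even, total 1s = 2 (even); the DFA requires an even count -> accept

1


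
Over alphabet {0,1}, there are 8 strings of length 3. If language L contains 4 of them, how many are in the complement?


Alphabet: {0,1}
String length: 3
Total strings of length 3 = 2^3 = 8
Strings in L = 4
Complement = total - |L|
= 8 - 4
= 4

4


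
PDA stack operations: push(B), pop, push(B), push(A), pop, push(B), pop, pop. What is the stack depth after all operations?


Tracing stack operations:
  push(B) -> stack = [B], depth=1
  pop -> removed B, stack = [], depth=0
  push(B) -> stack = [B], depth=1
  push(A) -> stack = [B,A], depth=2
  pop -> removed A, stack = [B], depth=1
  push(B) -> stack = [B,B], depth=2
  pop -> removed B, stack = [B], depth=1
  pop -> removed B, stack = [], depth=0
Final depth = 0

0


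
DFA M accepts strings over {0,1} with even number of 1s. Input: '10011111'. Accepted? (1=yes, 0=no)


DFA has 2 states: q_even (start, accept=yes) and q_odd
Processing string '10011111' character by character:
  Position 0: read '1', 1-count=1 -> q_odd
  Position 1: read '0', 1-count=1 -> q_odd (no change)
  Position 2: read '0', 1-count=1 -> q_odd (no change)
  Position 3: read '1', 1-count=2 -> q_even
  Position 4: read '1', 1-count=3 -> q_odd
  Position 5: read '1', 1-count=4 -> q_even
  Position 6: read '1', 1-count=5 -> q_odd
  Position 7: read '1', 1-count=6 -> q_even
Final state: q_even, total 1s = 6 (even); the DFA requires an even count -> accept

1


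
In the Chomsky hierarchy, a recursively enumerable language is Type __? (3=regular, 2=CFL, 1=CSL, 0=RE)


Chomsky hierarchy levels:
  Type 3: Regular (DFA/NFA/regex)
  Type 2: Context-free (PDA)
  Type 1: Context-sensitive
  Type 0: Recursively enumerable (TM)
'recursively enumerable' corresponds to Type 0

0


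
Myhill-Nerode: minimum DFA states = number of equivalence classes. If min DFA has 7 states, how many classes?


Myhill-Nerode theorem:
Number of equivalence classes = number of states in minimal DFA
Minimal DFA states = 7
Therefore equivalence classes = 7

7


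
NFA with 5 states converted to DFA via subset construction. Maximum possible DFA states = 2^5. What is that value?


NFA has 5 states
Subset construction: each DFA state = subset of NFA states
Maximum subsets = 2^5
2^5 = 32

32


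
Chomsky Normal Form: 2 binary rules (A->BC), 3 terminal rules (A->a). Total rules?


CNF allows two rule forms:
  A -> BC (binary): 2 rules
  A -> a (terminal): 3 rules
Total = 2 + 3 = 5

5


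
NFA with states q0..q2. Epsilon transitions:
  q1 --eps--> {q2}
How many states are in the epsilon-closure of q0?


Starting from q0
Initialize closure = {q0}
q0 has no outgoing epsilon transitions -> nothing to add
Final closure: {q0}
Size = 1

1


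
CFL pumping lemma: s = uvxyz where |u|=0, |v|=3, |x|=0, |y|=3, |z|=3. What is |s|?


|s| = |u| + |v| + |x| + |y| + |z|
= 0 + 3 + 0 + 3 + 3
= 3 + 0 + 6
= 3 + 6
= 9

9


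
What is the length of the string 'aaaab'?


String: 'aaaab'
Counting characters:
  'a' appears 4 time(s)
  'b' appears 1 time(s)
Total length = 4 + 1 = 5

5


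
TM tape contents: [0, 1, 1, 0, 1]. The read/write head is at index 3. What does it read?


Tape: [0, 1, 1, 0, 1]
Positions: 0 1 2 3 4
Values:    0 1 1 0 1
Head at position 3
tape[3] = 0

0


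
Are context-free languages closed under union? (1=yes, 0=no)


CFL closure properties:
  Closed under: union, concatenation, Kleene star
  NOT closed under: intersection, complement
Operation 'union' is in closed list -> Yes (closed)

1


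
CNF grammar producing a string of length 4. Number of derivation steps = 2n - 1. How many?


Chomsky Normal Form derivation:
String length n = 4
Each step either:
  - Splits a nonterminal into two (n-1 such steps)
  - Converts a nonterminal to terminal (n such steps)
Total = (n-1) + n = 2n - 1
= 2(4) - 1
= 8 - 1
= 7

7


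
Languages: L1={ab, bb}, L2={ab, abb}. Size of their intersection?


L1 = {ab, bb}
L2 = {ab, abb}
Checking each string in L1 against L2:
  'ab': in L2? Yes
  'bb': in L2? No
Intersection = {ab}
|L1 ∩ L2| = 1

1


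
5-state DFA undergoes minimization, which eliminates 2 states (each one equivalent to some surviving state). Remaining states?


Original DFA: 5 states
Redundant states removed: 2
Minimized states = original - removed
= 5 - 2
= 3

3


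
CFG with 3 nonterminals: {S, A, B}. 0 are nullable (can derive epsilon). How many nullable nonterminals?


Nonterminals: {S, A, B}
A nonterminal is nullable if it can derive epsilon
Counting nullable nonterminals: 0
Total nullable = 0

0


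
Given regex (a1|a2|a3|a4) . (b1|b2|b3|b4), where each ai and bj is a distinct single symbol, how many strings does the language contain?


First group: 4 alternatives
Second group: 4 alternatives
Concatenation: each choice from group 1 pairs with each from group 2
Total = 4 x 4 = 16

16


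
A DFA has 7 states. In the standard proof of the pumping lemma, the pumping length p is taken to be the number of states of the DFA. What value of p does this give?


Pumping lemma for regular languages (standard proof):
Take p = |Q|, the number of DFA states.
Any string of length >= |Q| passes through |Q|+1 states while reading its first |Q| symbols,
so by pigeonhole some state repeats, giving the loop that can be pumped.
Here |Q| = 7
Therefore the proof uses p = 7

7


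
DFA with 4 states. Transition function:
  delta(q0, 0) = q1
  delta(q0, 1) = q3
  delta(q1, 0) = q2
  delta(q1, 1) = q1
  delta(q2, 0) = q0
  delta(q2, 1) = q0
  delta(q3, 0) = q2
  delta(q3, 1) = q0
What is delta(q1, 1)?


Looking up transition function:
delta(q1, 1) in the table
Row: q1, Column: 1
Result: q1

q1


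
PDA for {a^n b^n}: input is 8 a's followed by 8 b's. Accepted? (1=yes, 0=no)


Language requires equal numbers of a's and b's
PDA pushes for each 'a', pops for each 'b'
Number of a's = 8
Number of b's = 8
8 == 8 -> Accept

1


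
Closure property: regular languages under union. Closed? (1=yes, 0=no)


Regular languages are closed under:
- Union (DFA product construction)
- Intersection (DFA product construction)
- Complement (swap accept/reject states)
- Concatenation (NFA construction)
- Kleene star (NFA construction)
union is in this list
Therefore: closed

1


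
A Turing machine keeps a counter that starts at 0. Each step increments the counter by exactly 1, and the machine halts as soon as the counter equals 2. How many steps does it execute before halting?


Counter starts at 0. Counting sequence:
  Step 1: counter = 1
  Step 2: counter = 2
Counter reached 2 -> halt
Total steps = 2

2


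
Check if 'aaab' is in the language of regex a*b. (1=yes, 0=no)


Pattern: a*b
String: 'aaab'
Pattern requires: zero or more 'a's followed by exactly one 'b'
Found 3 leading 'a's
Remaining: 'b'
Remaining is exactly 'b' -> match
Result: 1

1


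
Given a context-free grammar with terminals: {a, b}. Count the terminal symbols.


Terminal symbols: a, b
Counting each: a (#1), b (#2)
Total = 2

2


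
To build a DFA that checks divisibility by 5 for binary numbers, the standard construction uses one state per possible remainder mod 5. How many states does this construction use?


Divisibility by 5 is tracked via the remainder mod 5: 0, 1, ..., 4
The construction assigns one state to each remainder
Number of remainders = 5

5


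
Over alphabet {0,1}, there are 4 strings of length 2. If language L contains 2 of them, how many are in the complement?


Alphabet: {0,1}
String length: 2
Total strings of length 2 = 2^2 = 4
Strings in L = 2
Complement = total - |L|
= 4 - 2
= 2

2


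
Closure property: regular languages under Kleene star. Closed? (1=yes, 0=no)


Regular languages are closed under:
- Union (DFA product construction)
- Intersection (DFA product construction)
- Complement (swap accept/reject states)
- Concatenation (NFA construction)
- Kleene star (NFA construction)
Kleene star is in this list
Therefore: closed

1


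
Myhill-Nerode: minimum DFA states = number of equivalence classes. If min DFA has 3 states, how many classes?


Myhill-Nerode theorem:
Number of equivalence classes = number of states in minimal DFA
Minimal DFA states = 3
Therefore equivalence classes = 3

3


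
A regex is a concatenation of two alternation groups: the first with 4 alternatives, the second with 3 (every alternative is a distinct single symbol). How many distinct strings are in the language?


First group: 4 alternatives
Second group: 3 alternatives
Concatenation: each choice from group 1 pairs with each from group 2
Total = 4 x 3 = 12

12


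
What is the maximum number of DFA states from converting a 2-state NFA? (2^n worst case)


NFA has 2 states
Subset construction: each DFA state = subset of NFA states
Maximum subsets = 2^2
2^2 = 4

4


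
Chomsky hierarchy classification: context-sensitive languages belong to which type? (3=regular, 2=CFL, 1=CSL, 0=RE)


Chomsky hierarchy levels:
  Type 3: Regular (DFA/NFA/regex)
  Type 2: Context-free (PDA)
  Type 1: Context-sensitive
  Type 0: Recursively enumerable (TM)
'context-sensitive' corresponds to Type 1

1


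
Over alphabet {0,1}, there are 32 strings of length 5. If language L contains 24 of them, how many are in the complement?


Alphabet: {0,1}
String length: 5
Total strings of length 5 = 2^5 = 32
Strings in L = 24
Complement = total - |L|
= 32 - 24
= 8

8


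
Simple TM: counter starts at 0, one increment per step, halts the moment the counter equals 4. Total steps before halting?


Counter starts at 0. Counting sequence:
  Step 1: counter = 1
  Step 2: counter = 2
  Step 3: counter = 3
  Step 4: counter = 4
Counter reached 4 -> halt
Total steps = 4

4


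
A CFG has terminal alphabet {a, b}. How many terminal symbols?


Terminal symbols: a, b
Counting each: a (#1), b (#2)
Total = 2

2


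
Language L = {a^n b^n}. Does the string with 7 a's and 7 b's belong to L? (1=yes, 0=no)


Language requires equal numbers of a's and b's
PDA pushes for each 'a', pops for each 'b'
Number of a's = 7
Number of b's = 7
7 == 7 -> Accept

1


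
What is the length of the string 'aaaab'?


String: 'aaaab'
Counting characters:
  'a' appears 4 time(s)
  'b' appears 1 time(s)
Total length = 4 + 1 = 5

5


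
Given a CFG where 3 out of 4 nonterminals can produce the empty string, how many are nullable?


Nonterminals: {S, A, B, C}
A nonterminal is nullable if it can derive epsilon
Counting nullable nonterminals: 3
Total nullable = 3

3


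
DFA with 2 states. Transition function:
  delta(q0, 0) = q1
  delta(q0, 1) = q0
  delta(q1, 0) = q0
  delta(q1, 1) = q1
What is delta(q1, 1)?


Looking up transition function:
delta(q1, 1) in the table
Row: q1, Column: 1
Result: q1

q1


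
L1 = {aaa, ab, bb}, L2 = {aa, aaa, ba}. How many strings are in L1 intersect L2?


L1 = {aaa, ab, bb}
L2 = {aa, aaa, ba}
Checking each string in L1 against L2:
  'aaa': in L2? Yes
  'ab': in L2? No
  'bb': in L2? No
Intersection = {aaa}
|L1 ∩ L2| = 1

1


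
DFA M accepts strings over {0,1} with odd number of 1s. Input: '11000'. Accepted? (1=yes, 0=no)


DFA has 2 states: q_even (start, accept=no) and q_odd
Processing string '11000' character by character:
  Position 0: read '1', 1-count=1 -> q_odd
  Position 1: read '1', 1-count=2 -> q_even
  Position 2: read '0', 1-count=2 -> q_even (no change)
  Position 3: read '0', 1-count=2 -> q_even (no change)
  Position 4: read '0', 1-count=2 -> q_even (no change)
Final state: q_even, total 1s = 2 (even); the DFA requires an odd count -> reject

0


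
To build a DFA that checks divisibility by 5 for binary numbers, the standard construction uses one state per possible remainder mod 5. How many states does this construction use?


Divisibility by 5 is tracked via the remainder mod 5: 0, 1, ..., 4
The construction assigns one state to each remainder
Number of remainders = 5

5


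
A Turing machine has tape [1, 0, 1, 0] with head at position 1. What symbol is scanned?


Tape: [1, 0, 1, 0]
Positions: 0 1 2 3
Values:    1 0 1 0
Head at position 1
tape[1] = 0

0


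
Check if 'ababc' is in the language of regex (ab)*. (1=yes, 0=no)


Pattern: (ab)*
String: 'ababc'
Pattern requires: zero or more repetitions of 'ab'
Length 5 is odd -> cannot be (ab)* -> no match
Result: 0

0


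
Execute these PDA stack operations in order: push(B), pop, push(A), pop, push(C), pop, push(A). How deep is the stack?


Tracing stack operations:
  push(B) -> stack = [B], depth=1
  pop -> removed B, stack = [], depth=0
  push(A) -> stack = [A], depth=1
  pop -> removed A, stack = [], depth=0
  push(C) -> stack = [C], depth=1
  pop -> removed C, stack = [], depth=0
  push(A) -> stack = [A], depth=1
Final depth = 1

1


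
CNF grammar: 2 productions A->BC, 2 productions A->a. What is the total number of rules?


CNF allows two rule forms:
  A -> BC (binary): 2 rules
  A -> a (terminal): 2 rules
Total = 2 + 2 = 4

4


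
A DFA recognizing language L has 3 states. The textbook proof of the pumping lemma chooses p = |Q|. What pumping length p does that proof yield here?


Pumping lemma for regular languages (standard proof):
Take p = |Q|, the number of DFA states.
Any string of length >= |Q| passes through |Q|+1 states while reading its first |Q| symbols,
so by pigeonhole some state repeats, giving the loop that can be pumped.
Here |Q| = 3
Therefore the proof uses p = 3

3


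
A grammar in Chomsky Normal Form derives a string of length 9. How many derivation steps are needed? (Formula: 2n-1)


Chomsky Normal Form derivation:
String length n = 9
Each step either:
  - Splits a nonterminal into two (n-1 such steps)
  - Converts a nonterminal to terminal (n such steps)
Total = (n-1) + n = 2n - 1
= 2(9) - 1
= 18 - 1
= 17

17


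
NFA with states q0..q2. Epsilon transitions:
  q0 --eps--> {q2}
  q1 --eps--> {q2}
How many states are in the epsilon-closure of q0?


Starting from q0
Initialize closure = {q0}
Follow epsilon from q0 -> add q2
Final closure: {q0, q2}
Size = 2

2


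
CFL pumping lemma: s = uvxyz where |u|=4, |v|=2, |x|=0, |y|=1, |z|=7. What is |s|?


|s| = |u| + |v| + |x| + |y| + |z|
= 4 + 2 + 0 + 1 + 7
= 6 + 0 + 8
= 6 + 8
= 14

14


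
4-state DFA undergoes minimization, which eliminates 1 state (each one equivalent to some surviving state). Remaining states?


Original DFA: 4 states
Redundant states removed: 1
Minimized states = original - removed
= 4 - 1
= 3

3


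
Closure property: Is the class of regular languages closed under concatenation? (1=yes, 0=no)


Regular languages are closed under all standard operations:
- Union: Yes (product construction)
- Intersection: Yes (product construction)
- Complement: Yes (swap accept/reject)
- Concatenation: Yes (NFA construction)
Operation: concatenation -> Closed

1


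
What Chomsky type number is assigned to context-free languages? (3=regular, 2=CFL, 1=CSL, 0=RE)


Chomsky hierarchy levels:
  Type 3: Regular (DFA/NFA/regex)
  Type 2: Context-free (PDA)
  Type 1: Context-sensitive
  Type 0: Recursively enumerable (TM)
'context-free' corresponds to Type 2

2


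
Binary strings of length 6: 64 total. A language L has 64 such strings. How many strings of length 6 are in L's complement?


Alphabet: {0,1}
String length: 6
Total strings of length 6 = 2^6 = 64
Strings in L = 64
Complement = total - |L|
= 64 - 64
= 0

0


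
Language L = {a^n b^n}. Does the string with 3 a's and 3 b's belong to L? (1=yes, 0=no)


Language requires equal numbers of a's and b's
PDA pushes for each 'a', pops for each 'b'
Number of a's = 3
Number of b's = 3
3 == 3 -> Accept

1


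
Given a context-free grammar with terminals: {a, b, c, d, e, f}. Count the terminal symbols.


Terminal symbols: a, b, c, d, e, f
Counting each: a (#1), b (#2), c (#3), d (#4), e (#5), f (#6)
Total = 6

6


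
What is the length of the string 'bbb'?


String: 'bbb'
Counting characters:
  'b' appears 3 time(s)
Total length = 0 + 3 = 3

3


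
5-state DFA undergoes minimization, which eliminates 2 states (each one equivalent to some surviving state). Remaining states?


Original DFA: 5 states
Redundant states removed: 2
Minimized states = original - removed
= 5 - 2
= 3

3


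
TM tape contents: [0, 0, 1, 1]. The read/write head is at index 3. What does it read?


Tape: [0, 0, 1, 1]
Positions: 0 1 2 3
Values:    0 0 1 1
Head at position 3
tape[3] = 1

1


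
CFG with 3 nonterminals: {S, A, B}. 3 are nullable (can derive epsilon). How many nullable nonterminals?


Nonterminals: {S, A, B}
A nonterminal is nullable if it can derive epsilon
Counting nullable nonterminals: 3
Total nullable = 3

3


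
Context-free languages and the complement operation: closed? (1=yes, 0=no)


CFL closure properties:
  Closed under: union, concatenation, Kleene star
  NOT closed under: intersection, complement
Operation 'complement' is in not-closed list -> No (not closed)

0


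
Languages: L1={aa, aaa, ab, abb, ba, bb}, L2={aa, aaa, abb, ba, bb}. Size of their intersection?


L1 = {aa, aaa, ab, abb, ba, bb}
L2 = {aa, aaa, abb, ba, bb}
Checking each string in L1 against L2:
  'aa': in L2? Yes
  'aaa': in L2? Yes
  'ab': in L2? No
  'abb': in L2? Yes
  'ba': in L2? Yes
  'bb': in L2? Yes
Intersection = {aa, aaa, abb, ba, bb}
|L1 ∩ L2| = 5

5


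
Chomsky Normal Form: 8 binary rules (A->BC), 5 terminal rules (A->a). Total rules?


CNF allows two rule forms:
  A -> BC (binary): 8 rules
  A -> a (terminal): 5 rules
Total = 8 + 5 = 13

13


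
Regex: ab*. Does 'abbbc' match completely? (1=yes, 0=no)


Pattern: ab*
String: 'abbbc'
Pattern requires: exactly one 'a' followed by zero or more 'b's
First char is 'a' -> OK
Rest 'bbbc': all b's? No
Result: 0

0


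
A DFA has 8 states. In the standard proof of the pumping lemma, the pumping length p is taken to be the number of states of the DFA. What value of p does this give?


Pumping lemma for regular languages (standard proof):
Take p = |Q|, the number of DFA states.
Any string of length >= |Q| passes through |Q|+1 states while reading its first |Q| symbols,
so by pigeonhole some state repeats, giving the loop that can be pumped.
Here |Q| = 8
Therefore the proof uses p = 8

8


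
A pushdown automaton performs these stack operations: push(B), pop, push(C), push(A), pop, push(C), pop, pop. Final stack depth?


Tracing stack operations:
  push(B) -> stack = [B], depth=1
  pop -> removed B, stack = [], depth=0
  push(C) -> stack = [C], depth=1
  push(A) -> stack = [C,A], depth=2
  pop -> removed A, stack = [C], depth=1
  push(C) -> stack = [C,C], depth=2
  pop -> removed C, stack = [C], depth=1
  pop -> removed C, stack = [], depth=0
Final depth = 0

0


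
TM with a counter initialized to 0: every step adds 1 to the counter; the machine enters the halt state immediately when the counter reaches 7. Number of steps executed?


Counter starts at 0. Counting sequence:
  Step 1: counter = 1
  Step 2: counter = 2
  Step 3: counter = 3
  Step 4: counter = 4
  Step 5: counter = 5
  Step 6: counter = 6
  Step 7: counter = 7
Counter reached 7 -> halt
Total steps = 7

7


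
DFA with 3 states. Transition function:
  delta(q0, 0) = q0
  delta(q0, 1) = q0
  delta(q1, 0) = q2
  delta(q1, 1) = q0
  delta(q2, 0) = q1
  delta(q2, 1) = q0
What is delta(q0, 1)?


Looking up transition function:
delta(q0, 1) in the table
Row: q0, Column: 1
Result: q0

q0


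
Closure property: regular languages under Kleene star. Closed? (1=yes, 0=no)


Regular languages are closed under:
- Union (DFA product construction)
- Intersection (DFA product construction)
- Complement (swap accept/reject states)
- Concatenation (NFA construction)
- Kleene star (NFA construction)
Kleene star is in this list
Therefore: closed

1


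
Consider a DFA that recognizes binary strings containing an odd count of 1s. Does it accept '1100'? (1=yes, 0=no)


DFA has 2 states: q_even (start, accept=no) and q_odd
Processing string '1100' character by character:
  Position 0: read '1', 1-count=1 -> q_odd
  Position 1: read '1', 1-count=2 -> q_even
  Position 2: read '0', 1-count=2 -> q_even (no change)
  Position 3: read '0', 1-count=2 -> q_even (no change)
Final state: q_even, total 1s = 2 (even); the DFA requires an odd count -> reject

0


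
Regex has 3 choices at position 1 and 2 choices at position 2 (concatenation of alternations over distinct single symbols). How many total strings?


First group: 3 alternatives
Second group: 2 alternatives
Concatenation: each choice from group 1 pairs with each from group 2
Total = 3 x 2 = 6

6


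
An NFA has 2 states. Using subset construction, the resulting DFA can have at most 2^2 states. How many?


NFA has 2 states
Subset construction: each DFA state = subset of NFA states
Maximum subsets = 2^2
2^2 = 4

4


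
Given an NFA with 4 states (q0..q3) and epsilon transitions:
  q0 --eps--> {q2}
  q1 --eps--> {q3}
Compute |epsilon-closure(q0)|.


Starting from q0
Initialize closure = {q0}
Follow epsilon from q0 -> add q2
Final closure: {q0, q2}
Size = 2

2
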